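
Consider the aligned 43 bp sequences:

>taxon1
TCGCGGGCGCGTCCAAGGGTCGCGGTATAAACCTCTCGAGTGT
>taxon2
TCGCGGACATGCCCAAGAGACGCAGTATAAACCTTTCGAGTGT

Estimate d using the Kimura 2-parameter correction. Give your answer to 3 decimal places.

0.226

Of 43 sites, 7 differences are transitions and 1 are transversions, so P = 7/43 ≈ 0.162791 and Q = 1/43 ≈ 0.023256.
Under the Kimura two-parameter model, d = −½ ln(1 − 2P − Q) − ¼ ln(1 − 2Q).
1 − 2P − Q = 0.651162, giving −½ ln(0.651162) = 0.214498.
1 − 2Q = 0.953488, giving −¼ ln(0.953488) = 0.011907.
d = 0.214498 + 0.011907 = 0.226405.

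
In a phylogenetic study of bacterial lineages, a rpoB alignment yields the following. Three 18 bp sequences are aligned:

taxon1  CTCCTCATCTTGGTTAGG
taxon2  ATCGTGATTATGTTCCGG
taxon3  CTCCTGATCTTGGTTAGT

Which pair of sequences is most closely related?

taxon1–taxon2: 8/18 differ, p = 0.444, d = 0.673.
taxon1–taxon3: 2/18 differ, p = 0.111, d = 0.120.
taxon2–taxon3: 8/18 differ, p = 0.444, d = 0.673.
The smallest distance is between taxon1 and taxon3.

taxon1 and taxon3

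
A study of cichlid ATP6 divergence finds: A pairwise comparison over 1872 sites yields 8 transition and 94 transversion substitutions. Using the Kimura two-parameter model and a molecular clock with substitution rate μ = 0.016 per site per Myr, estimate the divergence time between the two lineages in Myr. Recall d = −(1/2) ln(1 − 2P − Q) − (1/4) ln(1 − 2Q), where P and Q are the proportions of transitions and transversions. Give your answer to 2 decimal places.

1.77

P = 8/1872 ≈ 0.004274 and Q = 94/1872 ≈ 0.050214.
Under the Kimura two-parameter model, d = −½ ln(1 − 2P − Q) − ¼ ln(1 − 2Q).
1 − 2P − Q = 0.941238, giving −½ ln(0.941238) = 0.030280.
1 − 2Q = 0.899572, giving −¼ ln(0.899572) = 0.026459.
d = 0.030280 + 0.026459 = 0.056739.
Under a molecular clock d = 2μt, so t = d/(2μ) = 0.056739 / (2 × 0.016) = 1.77 Myr.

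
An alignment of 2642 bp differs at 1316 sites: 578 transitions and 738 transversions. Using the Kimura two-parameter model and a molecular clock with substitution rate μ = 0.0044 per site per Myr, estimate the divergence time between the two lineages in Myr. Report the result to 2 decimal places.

94.94

P = 578/2642 ≈ 0.218774 and Q = 738/2642 ≈ 0.279334.
Under the Kimura two-parameter model, d = −½ ln(1 − 2P − Q) − ¼ ln(1 − 2Q).
1 − 2P − Q = 0.283118, giving −½ ln(0.283118) = 0.630946.
1 − 2Q = 0.441332, giving −¼ ln(0.441332) = 0.204489.
d = 0.630946 + 0.204489 = 0.835435.
Under a molecular clock d = 2μt, so t = d/(2μ) = 0.835435 / (2 × 0.0044) = 94.94 Myr.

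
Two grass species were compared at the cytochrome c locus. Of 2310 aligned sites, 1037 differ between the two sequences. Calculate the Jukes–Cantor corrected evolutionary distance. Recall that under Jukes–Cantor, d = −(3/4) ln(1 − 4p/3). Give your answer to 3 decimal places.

p = 1037/2310 ≈ 0.448918.
d = −(3/4) ln(1 − 4p/3) = −0.75 ln(1 − 0.598557) = −0.75 ln(0.401443)
  = −0.75 × (-0.912690) = 0.684518 substitutions/site.

0.685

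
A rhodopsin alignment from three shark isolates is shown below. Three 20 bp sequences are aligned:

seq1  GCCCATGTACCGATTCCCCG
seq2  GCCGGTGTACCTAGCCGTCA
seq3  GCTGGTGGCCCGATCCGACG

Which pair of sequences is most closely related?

seq2 and seq3

seq1–seq2: 8/20 differ, p = 0.400, d = 0.572.
seq1–seq3: 8/20 differ, p = 0.400, d = 0.572.
seq2–seq3: 7/20 differ, p = 0.350, d = 0.471.
The smallest distance is between seq2 and seq3.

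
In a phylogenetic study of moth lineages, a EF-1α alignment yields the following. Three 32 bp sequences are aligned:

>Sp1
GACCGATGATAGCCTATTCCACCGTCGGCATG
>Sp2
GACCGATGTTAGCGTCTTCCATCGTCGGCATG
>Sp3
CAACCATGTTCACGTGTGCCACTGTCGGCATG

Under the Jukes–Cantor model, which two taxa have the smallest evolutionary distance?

Sp1 and Sp2

Sp1–Sp2: 4/32 differ, p = 0.125, d = 0.137.
Sp1–Sp3: 10/32 differ, p = 0.313, d = 0.404.
Sp2–Sp3: 9/32 differ, p = 0.281, d = 0.353.
The smallest distance is between Sp1 and Sp2.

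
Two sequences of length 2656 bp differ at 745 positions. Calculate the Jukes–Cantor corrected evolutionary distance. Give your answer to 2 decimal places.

0.35

p = 745/2656 ≈ 0.280497.
d = −(3/4) ln(1 − 4p/3) = −0.75 ln(1 − 0.373996) = −0.75 ln(0.626004)
  = −0.75 × (-0.468399) = 0.351299 substitutions/site.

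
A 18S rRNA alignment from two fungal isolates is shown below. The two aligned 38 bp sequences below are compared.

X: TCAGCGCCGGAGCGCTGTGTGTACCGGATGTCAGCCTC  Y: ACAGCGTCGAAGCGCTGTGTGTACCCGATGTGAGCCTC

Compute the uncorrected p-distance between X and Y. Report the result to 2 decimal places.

The sequences differ at 5 of 38 positions (sites 1, 7, 10, 26, 32).
p = 5/38 = 0.131578… ≈ 0.13 (to 2 d.p.).

0.13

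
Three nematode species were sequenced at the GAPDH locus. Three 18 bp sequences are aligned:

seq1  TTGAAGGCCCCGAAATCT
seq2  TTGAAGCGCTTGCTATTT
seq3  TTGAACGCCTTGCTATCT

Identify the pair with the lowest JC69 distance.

seq2 and seq3

seq1–seq2: 7/18 differ, p = 0.389, d = 0.548.
seq1–seq3: 5/18 differ, p = 0.278, d = 0.347.
seq2–seq3: 4/18 differ, p = 0.222, d = 0.264.
The smallest distance is between seq2 and seq3.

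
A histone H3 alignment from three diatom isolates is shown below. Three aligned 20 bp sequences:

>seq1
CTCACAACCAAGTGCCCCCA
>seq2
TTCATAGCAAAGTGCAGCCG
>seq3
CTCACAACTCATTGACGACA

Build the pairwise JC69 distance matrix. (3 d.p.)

d(seq1,seq2) = 0.471, d(seq1,seq3) = 0.383, d(seq2,seq3) = 0.824

seq1–seq2: 7/20 sites differ → p = 0.35, d = −0.75 ln(1 − 0.466667) = 0.471457 ≈ 0.471.
seq1–seq3: 6/20 sites differ → p = 0.3, d = −0.75 ln(1 − 0.4) = 0.383119 ≈ 0.383.
seq2–seq3: 10/20 sites differ → p = 0.5, d = −0.75 ln(1 − 0.666667) = 0.823960 ≈ 0.824.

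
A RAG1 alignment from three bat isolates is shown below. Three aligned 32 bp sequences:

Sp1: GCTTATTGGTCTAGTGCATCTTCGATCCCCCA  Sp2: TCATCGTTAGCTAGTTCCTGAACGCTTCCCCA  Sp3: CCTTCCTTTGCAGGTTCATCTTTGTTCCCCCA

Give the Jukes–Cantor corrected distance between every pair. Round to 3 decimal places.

Sp1–Sp2: 14/32 sites differ → p = 0.4375, d = −0.75 ln(1 − 0.583333) = 0.656601 ≈ 0.657.
Sp1–Sp3: 11/32 sites differ → p = 0.34375, d = −0.75 ln(1 − 0.458333) = 0.459828 ≈ 0.460.
Sp2–Sp3: 13/32 sites differ → p = 0.40625, d = −0.75 ln(1 − 0.541667) = 0.585119 ≈ 0.585.

d(Sp1,Sp2) = 0.657, d(Sp1,Sp3) = 0.460, d(Sp2,Sp3) = 0.585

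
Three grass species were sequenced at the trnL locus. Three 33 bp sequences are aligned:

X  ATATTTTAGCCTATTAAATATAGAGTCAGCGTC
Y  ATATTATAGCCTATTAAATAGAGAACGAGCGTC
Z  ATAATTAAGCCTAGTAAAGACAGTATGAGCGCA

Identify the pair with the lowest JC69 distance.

X–Y: 5/33 differ, p = 0.152, d = 0.169.
X–Z: 10/33 differ, p = 0.303, d = 0.388.
Y–Z: 10/33 differ, p = 0.303, d = 0.388.
The smallest distance is between X and Y.

X and Y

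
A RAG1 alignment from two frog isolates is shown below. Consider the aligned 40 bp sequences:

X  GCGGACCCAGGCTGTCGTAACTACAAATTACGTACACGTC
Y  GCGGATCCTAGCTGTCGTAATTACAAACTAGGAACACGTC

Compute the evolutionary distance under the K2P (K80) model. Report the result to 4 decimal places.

Of 40 sites, 4 differences are transitions and 3 are transversions, so P = 4/40 = 0.1 and Q = 3/40 = 0.075.
Under the Kimura two-parameter model, d = −½ ln(1 − 2P − Q) − ¼ ln(1 − 2Q).
1 − 2P − Q = 0.725, giving −½ ln(0.725) = 0.160792.
1 − 2Q = 0.85, giving −¼ ln(0.85) = 0.040630.
d = 0.160792 + 0.040630 = 0.201422.

0.2014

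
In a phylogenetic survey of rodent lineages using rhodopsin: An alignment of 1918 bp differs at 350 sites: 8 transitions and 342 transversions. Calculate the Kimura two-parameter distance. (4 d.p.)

P = 8/1918 ≈ 0.004171 and Q = 342/1918 ≈ 0.178311.
Under the Kimura two-parameter model, d = −½ ln(1 − 2P − Q) − ¼ ln(1 − 2Q).
1 − 2P − Q = 0.813347, giving −½ ln(0.813347) = 0.103299.
1 − 2Q = 0.643378, giving −¼ ln(0.643378) = 0.110256.
d = 0.103299 + 0.110256 = 0.213555.

0.2136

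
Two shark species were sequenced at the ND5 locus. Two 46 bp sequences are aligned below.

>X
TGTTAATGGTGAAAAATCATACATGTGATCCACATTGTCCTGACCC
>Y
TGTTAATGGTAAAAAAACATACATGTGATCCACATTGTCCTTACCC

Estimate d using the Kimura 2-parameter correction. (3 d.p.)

0.068

Of 46 sites, 1 differences are transitions and 2 are transversions, so P = 1/46 ≈ 0.021739 and Q = 2/46 ≈ 0.043478.
Under the Kimura two-parameter model, d = −½ ln(1 − 2P − Q) − ¼ ln(1 − 2Q).
1 − 2P − Q = 0.913044, giving −½ ln(0.913044) = 0.045486.
1 − 2Q = 0.913044, giving −¼ ln(0.913044) = 0.022743.
d = 0.045486 + 0.022743 = 0.068229.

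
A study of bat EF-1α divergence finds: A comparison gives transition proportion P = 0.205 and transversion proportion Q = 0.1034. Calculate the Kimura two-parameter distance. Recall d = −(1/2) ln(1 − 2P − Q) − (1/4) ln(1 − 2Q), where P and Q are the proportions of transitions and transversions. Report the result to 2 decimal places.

Under the Kimura two-parameter model, d = −½ ln(1 − 2P − Q) − ¼ ln(1 − 2Q).
1 − 2P − Q = 0.4866, giving −½ ln(0.4866) = 0.360156.
1 − 2Q = 0.7932, giving −¼ ln(0.7932) = 0.057920.
d = 0.360156 + 0.057920 = 0.418076.

0.42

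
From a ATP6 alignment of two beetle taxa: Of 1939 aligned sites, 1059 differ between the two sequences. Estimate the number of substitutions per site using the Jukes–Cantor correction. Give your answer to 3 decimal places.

0.977

p = 1059/1939 ≈ 0.546158.
d = −(3/4) ln(1 − 4p/3) = −0.75 ln(1 − 0.728211) = −0.75 ln(0.271789)
  = −0.75 × (-1.302729) = 0.977047 substitutions/site.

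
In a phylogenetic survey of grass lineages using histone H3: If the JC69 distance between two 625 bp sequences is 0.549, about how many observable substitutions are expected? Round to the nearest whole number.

243

Invert JC69: p = (3/4)(1 − e^(−4d/3)) = 0.75 × (1 − e^(-0.732)) = 0.75 × (1 − 0.480946) = 0.389291.
Expected differing sites = pL ≈ 0.389291 × 625 = 243.306875 ≈ 243.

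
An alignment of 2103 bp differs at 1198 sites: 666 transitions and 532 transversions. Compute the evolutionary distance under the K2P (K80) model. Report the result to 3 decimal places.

P = 666/2103 ≈ 0.31669 and Q = 532/2103 ≈ 0.252972.
Under the Kimura two-parameter model, d = −½ ln(1 − 2P − Q) − ¼ ln(1 − 2Q).
1 − 2P − Q = 0.113648, giving −½ ln(0.113648) = 1.087325.
1 − 2Q = 0.494056, giving −¼ ln(0.494056) = 0.176277.
d = 1.087325 + 0.176277 = 1.263602.

1.264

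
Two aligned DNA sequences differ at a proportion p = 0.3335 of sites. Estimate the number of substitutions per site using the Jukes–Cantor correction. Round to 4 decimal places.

0.4411

d = −(3/4) ln(1 − 4p/3) = −0.75 ln(1 − 0.444667) = −0.75 ln(0.555333)
  = −0.75 × (-0.588187) = 0.441140 substitutions/site.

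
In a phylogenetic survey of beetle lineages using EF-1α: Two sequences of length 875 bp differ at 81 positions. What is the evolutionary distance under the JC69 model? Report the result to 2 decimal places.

0.10

p = 81/875 ≈ 0.092571.
d = −(3/4) ln(1 − 4p/3) = −0.75 ln(1 − 0.123428) = −0.75 ln(0.876572)
  = −0.75 × (-0.131736) = 0.098802 substitutions/site.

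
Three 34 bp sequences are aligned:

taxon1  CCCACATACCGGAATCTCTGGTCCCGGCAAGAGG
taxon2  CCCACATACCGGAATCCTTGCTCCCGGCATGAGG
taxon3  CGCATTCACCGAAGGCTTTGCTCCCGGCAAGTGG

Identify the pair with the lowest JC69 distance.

taxon1–taxon2: 4/34 differ, p = 0.118, d = 0.128.
taxon1–taxon3: 10/34 differ, p = 0.294, d = 0.373.
taxon2–taxon3: 10/34 differ, p = 0.294, d = 0.373.
The smallest distance is between taxon1 and taxon2.

taxon1 and taxon2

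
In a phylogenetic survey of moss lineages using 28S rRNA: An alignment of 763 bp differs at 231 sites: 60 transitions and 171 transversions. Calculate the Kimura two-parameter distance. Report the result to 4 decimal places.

0.3888

P = 60/763 ≈ 0.078637 and Q = 171/763 ≈ 0.224115.
Under the Kimura two-parameter model, d = −½ ln(1 − 2P − Q) − ¼ ln(1 − 2Q).
1 − 2P − Q = 0.618611, giving −½ ln(0.618611) = 0.240139.
1 − 2Q = 0.55177, giving −¼ ln(0.55177) = 0.148656.
d = 0.240139 + 0.148656 = 0.388795.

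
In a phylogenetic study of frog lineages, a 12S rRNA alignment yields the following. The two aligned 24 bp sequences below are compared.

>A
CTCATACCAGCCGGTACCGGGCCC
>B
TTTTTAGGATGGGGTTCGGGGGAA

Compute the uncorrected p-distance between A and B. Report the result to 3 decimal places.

0.542

The sequences differ at 13 of 24 positions.
p = 13/24 = 0.541666… ≈ 0.542 (to 3 d.p.).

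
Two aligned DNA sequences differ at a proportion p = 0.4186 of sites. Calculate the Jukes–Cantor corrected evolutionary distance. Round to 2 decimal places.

0.61

d = −(3/4) ln(1 − 4p/3) = −0.75 ln(1 − 0.558133) = −0.75 ln(0.441867)
  = −0.75 × (-0.816746) = 0.612560 substitutions/site.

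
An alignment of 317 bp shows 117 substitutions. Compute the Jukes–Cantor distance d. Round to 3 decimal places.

0.508

p = 117/317 ≈ 0.369085.
d = −(3/4) ln(1 − 4p/3) = −0.75 ln(1 − 0.492113) = −0.75 ln(0.507887)
  = −0.75 × (-0.677496) = 0.508122 substitutions/site.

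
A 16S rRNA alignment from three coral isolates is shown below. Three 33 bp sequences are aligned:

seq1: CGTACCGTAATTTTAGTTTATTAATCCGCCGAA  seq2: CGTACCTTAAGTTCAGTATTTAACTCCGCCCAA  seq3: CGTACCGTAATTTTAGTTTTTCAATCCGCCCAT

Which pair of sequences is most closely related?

seq1 and seq3

seq1–seq2: 8/33 differ, p = 0.242, d = 0.293.
seq1–seq3: 4/33 differ, p = 0.121, d = 0.132.
seq2–seq3: 7/33 differ, p = 0.212, d = 0.249.
The smallest distance is between seq1 and seq3.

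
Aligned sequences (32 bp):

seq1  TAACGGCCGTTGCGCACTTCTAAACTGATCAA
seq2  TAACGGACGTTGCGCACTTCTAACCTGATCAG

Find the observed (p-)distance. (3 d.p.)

0.094

The sequences differ at 3 of 32 positions (sites 7, 24, 32).
p = 3/32 = 0.09375 ≈ 0.094 (to 3 d.p.).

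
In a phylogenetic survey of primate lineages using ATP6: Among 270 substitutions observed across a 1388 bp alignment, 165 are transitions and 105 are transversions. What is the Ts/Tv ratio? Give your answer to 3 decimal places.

1.571

R = 165/105 = 1.571428… ≈ 1.571 (to 3 d.p.).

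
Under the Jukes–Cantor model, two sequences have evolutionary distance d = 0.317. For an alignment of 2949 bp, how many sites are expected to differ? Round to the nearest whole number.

762

Invert JC69: p = (3/4)(1 − e^(−4d/3)) = 0.75 × (1 − e^(-0.422667)) = 0.75 × (1 − 0.655297) = 0.258527.
Expected differing sites = pL ≈ 0.258527 × 2949 = 762.396123 ≈ 762.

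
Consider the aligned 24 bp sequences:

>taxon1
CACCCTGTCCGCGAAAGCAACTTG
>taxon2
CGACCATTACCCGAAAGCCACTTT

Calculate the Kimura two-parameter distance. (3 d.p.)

Of 24 sites, 1 differences are transitions and 7 are transversions, so P = 1/24 ≈ 0.041667 and Q = 7/24 ≈ 0.291667.
Under the Kimura two-parameter model, d = −½ ln(1 − 2P − Q) − ¼ ln(1 − 2Q).
1 − 2P − Q = 0.624999, giving −½ ln(0.624999) = 0.235003.
1 − 2Q = 0.416666, giving −¼ ln(0.416666) = 0.218868.
d = 0.235003 + 0.218868 = 0.453871.

0.454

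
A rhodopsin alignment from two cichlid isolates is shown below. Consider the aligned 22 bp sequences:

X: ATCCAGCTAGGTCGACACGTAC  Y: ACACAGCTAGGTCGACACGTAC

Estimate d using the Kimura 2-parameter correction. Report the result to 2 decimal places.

0.10

Of 22 sites, 1 differences are transitions and 1 are transversions, so P = 1/22 ≈ 0.045455 and Q = 1/22 ≈ 0.045455.
Under the Kimura two-parameter model, d = −½ ln(1 − 2P − Q) − ¼ ln(1 − 2Q).
1 − 2P − Q = 0.863635, giving −½ ln(0.863635) = 0.073303.
1 − 2Q = 0.90909, giving −¼ ln(0.90909) = 0.023828.
d = 0.073303 + 0.023828 = 0.097131.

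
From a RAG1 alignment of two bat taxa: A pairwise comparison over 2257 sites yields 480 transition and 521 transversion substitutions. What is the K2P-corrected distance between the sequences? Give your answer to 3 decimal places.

0.689

P = 480/2257 ≈ 0.212672 and Q = 521/2257 ≈ 0.230837.
Under the Kimura two-parameter model, d = −½ ln(1 − 2P − Q) − ¼ ln(1 − 2Q).
1 − 2P − Q = 0.343819, giving −½ ln(0.343819) = 0.533820.
1 − 2Q = 0.538326, giving −¼ ln(0.538326) = 0.154823.
d = 0.533820 + 0.154823 = 0.688643.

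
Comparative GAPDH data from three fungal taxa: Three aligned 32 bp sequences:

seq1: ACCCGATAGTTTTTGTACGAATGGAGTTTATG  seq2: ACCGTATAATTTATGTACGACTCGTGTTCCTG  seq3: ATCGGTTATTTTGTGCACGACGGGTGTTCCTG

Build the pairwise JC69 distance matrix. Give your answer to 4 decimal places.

seq1–seq2: 9/32 sites differ → p = 0.28125, d = −0.75 ln(1 − 0.375) = 0.352503 ≈ 0.3525.
seq1–seq3: 11/32 sites differ → p = 0.34375, d = −0.75 ln(1 − 0.458333) = 0.459828 ≈ 0.4598.
seq2–seq3: 8/32 sites differ → p = 0.25, d = −0.75 ln(1 − 0.333333) = 0.304098 ≈ 0.3041.

d(seq1,seq2) = 0.3525, d(seq1,seq3) = 0.4598, d(seq2,seq3) = 0.3041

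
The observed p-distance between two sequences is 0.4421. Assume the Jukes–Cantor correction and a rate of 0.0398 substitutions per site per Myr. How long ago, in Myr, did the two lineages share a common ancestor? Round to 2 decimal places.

8.39

d = −(3/4) ln(1 − 4p/3) = −0.75 ln(1 − 0.589467) = −0.75 ln(0.410533)
  = −0.75 × (-0.890299) = 0.667724 substitutions/site.
Under a molecular clock d = 2μt, so t = d/(2μ) = 0.667724 / (2 × 0.0398) = 8.39 Myr.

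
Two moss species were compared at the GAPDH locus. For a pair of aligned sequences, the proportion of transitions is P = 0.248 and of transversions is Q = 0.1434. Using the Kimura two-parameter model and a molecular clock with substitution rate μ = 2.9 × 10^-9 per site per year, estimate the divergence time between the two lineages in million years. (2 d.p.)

Under the Kimura two-parameter model, d = −½ ln(1 − 2P − Q) − ¼ ln(1 − 2Q).
1 − 2P − Q = 0.3606, giving −½ ln(0.3606) = 0.509993.
1 − 2Q = 0.7132, giving −¼ ln(0.7132) = 0.084498.
d = 0.509993 + 0.084498 = 0.594491.
Under a molecular clock d = 2μt, so t = d/(2μ) = 0.594491 / (2 × 2.9 × 10^-9) = 102.50 million years.

102.50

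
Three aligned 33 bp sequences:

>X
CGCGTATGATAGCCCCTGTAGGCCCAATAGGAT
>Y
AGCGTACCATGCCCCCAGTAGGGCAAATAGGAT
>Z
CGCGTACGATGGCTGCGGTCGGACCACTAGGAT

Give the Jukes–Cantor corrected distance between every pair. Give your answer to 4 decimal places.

d(X,Y) = 0.2928, d(X,Z) = 0.2928, d(Y,Z) = 0.3882

X–Y: 8/33 sites differ → p ≈ 0.242424, d = −0.75 ln(1 − 0.323232) = 0.292820 ≈ 0.2928.
X–Z: 8/33 sites differ → p ≈ 0.242424, d = −0.75 ln(1 − 0.323232) = 0.292820 ≈ 0.2928.
Y–Z: 10/33 sites differ → p ≈ 0.30303, d = −0.75 ln(1 − 0.40404) = 0.388186 ≈ 0.3882.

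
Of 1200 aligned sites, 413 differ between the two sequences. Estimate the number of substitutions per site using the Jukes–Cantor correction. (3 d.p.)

0.461

p = 413/1200 ≈ 0.344167.
d = −(3/4) ln(1 − 4p/3) = −0.75 ln(1 − 0.458889) = −0.75 ln(0.541111)
  = −0.75 × (-0.614131) = 0.460598 substitutions/site.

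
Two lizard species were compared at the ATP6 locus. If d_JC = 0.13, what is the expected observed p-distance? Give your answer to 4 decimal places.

p = (3/4)(1 − e^(−4d/3)) = 0.75 × (1 − e^(-0.173333)) = 0.75 × (1 − 0.840858) = 0.119357.

0.1194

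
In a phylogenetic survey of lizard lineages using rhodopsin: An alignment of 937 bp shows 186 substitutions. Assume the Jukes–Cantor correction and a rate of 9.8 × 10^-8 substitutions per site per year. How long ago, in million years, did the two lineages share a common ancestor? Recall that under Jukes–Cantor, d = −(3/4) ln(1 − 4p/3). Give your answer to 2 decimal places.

1.18

p = 186/937 ≈ 0.198506.
d = −(3/4) ln(1 − 4p/3) = −0.75 ln(1 − 0.264675) = −0.75 ln(0.735325)
  = −0.75 × (-0.307443) = 0.230582 substitutions/site.
Under a molecular clock d = 2μt, so t = d/(2μ) = 0.230582 / (2 × 9.8 × 10^-8) = 1.18 million years.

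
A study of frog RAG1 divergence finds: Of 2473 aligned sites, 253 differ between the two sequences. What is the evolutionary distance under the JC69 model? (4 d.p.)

p = 253/2473 ≈ 0.102305.
d = −(3/4) ln(1 − 4p/3) = −0.75 ln(1 − 0.136407) = −0.75 ln(0.863593)
  = −0.75 × (-0.146654) = 0.109991 substitutions/site.

0.1100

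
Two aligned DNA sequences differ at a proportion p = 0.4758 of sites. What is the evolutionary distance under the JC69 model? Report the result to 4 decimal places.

d = −(3/4) ln(1 − 4p/3) = −0.75 ln(1 − 0.6344) = −0.75 ln(0.3656)
  = −0.75 × (-1.006215) = 0.754661 substitutions/site.

0.7547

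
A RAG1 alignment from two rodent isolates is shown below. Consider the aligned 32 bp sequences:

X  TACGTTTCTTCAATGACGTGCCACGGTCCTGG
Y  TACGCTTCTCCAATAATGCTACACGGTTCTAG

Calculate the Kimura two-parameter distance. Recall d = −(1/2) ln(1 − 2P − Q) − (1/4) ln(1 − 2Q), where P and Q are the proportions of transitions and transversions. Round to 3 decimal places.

Of 32 sites, 7 differences are transitions and 2 are transversions, so P = 7/32 = 0.21875 and Q = 2/32 = 0.0625.
Under the Kimura two-parameter model, d = −½ ln(1 − 2P − Q) − ¼ ln(1 − 2Q).
1 − 2P − Q = 0.5, giving −½ ln(0.5) = 0.346574.
1 − 2Q = 0.875, giving −¼ ln(0.875) = 0.033383.
d = 0.346574 + 0.033383 = 0.379957.

0.380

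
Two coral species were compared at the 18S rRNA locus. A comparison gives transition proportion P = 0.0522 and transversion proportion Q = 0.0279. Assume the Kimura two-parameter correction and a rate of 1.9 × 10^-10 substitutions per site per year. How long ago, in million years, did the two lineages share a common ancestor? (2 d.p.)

Under the Kimura two-parameter model, d = −½ ln(1 − 2P − Q) − ¼ ln(1 − 2Q).
1 − 2P − Q = 0.8677, giving −½ ln(0.8677) = 0.070955.
1 − 2Q = 0.9442, giving −¼ ln(0.9442) = 0.014354.
d = 0.070955 + 0.014354 = 0.085309.
Under a molecular clock d = 2μt, so t = d/(2μ) = 0.085309 / (2 × 1.9 × 10^-10) = 224.50 million years.

224.50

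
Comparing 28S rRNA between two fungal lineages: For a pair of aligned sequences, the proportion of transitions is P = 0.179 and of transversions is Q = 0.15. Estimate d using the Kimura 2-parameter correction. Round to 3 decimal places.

0.444

Under the Kimura two-parameter model, d = −½ ln(1 − 2P − Q) − ¼ ln(1 − 2Q).
1 − 2P − Q = 0.492, giving −½ ln(0.492) = 0.354638.
1 − 2Q = 0.7, giving −¼ ln(0.7) = 0.089169.
d = 0.354638 + 0.089169 = 0.443807.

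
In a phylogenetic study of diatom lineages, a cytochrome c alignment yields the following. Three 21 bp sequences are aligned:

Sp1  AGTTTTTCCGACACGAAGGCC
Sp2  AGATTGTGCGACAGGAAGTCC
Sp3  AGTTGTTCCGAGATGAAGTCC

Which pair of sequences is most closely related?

Sp1 and Sp3

Sp1–Sp2: 5/21 differ, p = 0.238, d = 0.286.
Sp1–Sp3: 4/21 differ, p = 0.190, d = 0.220.
Sp2–Sp3: 6/21 differ, p = 0.286, d = 0.360.
The smallest distance is between Sp1 and Sp3.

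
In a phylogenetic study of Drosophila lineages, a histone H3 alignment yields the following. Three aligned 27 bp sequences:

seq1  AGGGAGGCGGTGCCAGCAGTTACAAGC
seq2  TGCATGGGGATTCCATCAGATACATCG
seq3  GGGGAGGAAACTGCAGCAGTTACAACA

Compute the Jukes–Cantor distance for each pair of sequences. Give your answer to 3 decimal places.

seq1–seq2: 12/27 sites differ → p ≈ 0.444444, d = −0.75 ln(1 − 0.592592) = 0.673455 ≈ 0.673.
seq1–seq3: 9/27 sites differ → p ≈ 0.333333, d = −0.75 ln(1 − 0.444444) = 0.440839 ≈ 0.441.
seq2–seq3: 12/27 sites differ → p ≈ 0.444444, d = −0.75 ln(1 − 0.592592) = 0.673455 ≈ 0.673.

d(seq1,seq2) = 0.673, d(seq1,seq3) = 0.441, d(seq2,seq3) = 0.673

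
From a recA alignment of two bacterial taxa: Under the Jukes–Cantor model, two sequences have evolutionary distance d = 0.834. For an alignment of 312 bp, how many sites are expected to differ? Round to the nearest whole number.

Invert JC69: p = (3/4)(1 − e^(−4d/3)) = 0.75 × (1 − e^(-1.112)) = 0.75 × (1 − 0.328901) = 0.503324.
Expected differing sites = pL ≈ 0.503324 × 312 = 157.037088 ≈ 157.

157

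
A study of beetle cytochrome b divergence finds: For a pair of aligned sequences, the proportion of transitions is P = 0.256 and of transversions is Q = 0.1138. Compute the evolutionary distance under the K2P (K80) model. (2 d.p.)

Under the Kimura two-parameter model, d = −½ ln(1 − 2P − Q) − ¼ ln(1 − 2Q).
1 − 2P − Q = 0.3742, giving −½ ln(0.3742) = 0.491482.
1 − 2Q = 0.7724, giving −¼ ln(0.7724) = 0.064563.
d = 0.491482 + 0.064563 = 0.556045.

0.56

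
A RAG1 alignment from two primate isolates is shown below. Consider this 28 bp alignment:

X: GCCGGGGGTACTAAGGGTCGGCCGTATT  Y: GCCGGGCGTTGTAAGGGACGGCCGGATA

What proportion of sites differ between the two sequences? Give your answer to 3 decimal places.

The sequences differ at 6 of 28 positions (sites 7, 10, 11, 18, 25, 28).
p = 6/28 = 0.214285… ≈ 0.214 (to 3 d.p.).

0.214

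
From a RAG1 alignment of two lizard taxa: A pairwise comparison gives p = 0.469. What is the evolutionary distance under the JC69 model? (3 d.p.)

d = −(3/4) ln(1 − 4p/3) = −0.75 ln(1 − 0.625333) = −0.75 ln(0.374667)
  = −0.75 × (-0.981718) = 0.736289 substitutions/site.

0.736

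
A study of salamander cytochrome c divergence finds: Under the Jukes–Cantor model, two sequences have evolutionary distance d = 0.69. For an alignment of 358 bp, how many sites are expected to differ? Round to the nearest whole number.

161

Invert JC69: p = (3/4)(1 − e^(−4d/3)) = 0.75 × (1 − e^(-0.92)) = 0.75 × (1 − 0.398519) = 0.451111.
Expected differing sites = pL ≈ 0.451111 × 358 = 161.497738 ≈ 161.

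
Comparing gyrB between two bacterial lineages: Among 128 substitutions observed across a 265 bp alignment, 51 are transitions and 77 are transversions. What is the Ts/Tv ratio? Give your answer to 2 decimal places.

0.66

R = 51/77 = 0.662337… ≈ 0.66 (to 2 d.p.).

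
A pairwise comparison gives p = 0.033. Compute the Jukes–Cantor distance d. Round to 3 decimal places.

d = −(3/4) ln(1 − 4p/3) = −0.75 ln(1 − 0.044) = −0.75 ln(0.956)
  = −0.75 × (-0.044997) = 0.033748 substitutions/site.

0.034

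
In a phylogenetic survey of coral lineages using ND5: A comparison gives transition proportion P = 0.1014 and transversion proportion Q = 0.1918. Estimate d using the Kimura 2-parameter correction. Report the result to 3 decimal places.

Under the Kimura two-parameter model, d = −½ ln(1 − 2P − Q) − ¼ ln(1 − 2Q).
1 − 2P − Q = 0.6054, giving −½ ln(0.6054) = 0.250933.
1 − 2Q = 0.6164, giving −¼ ln(0.6164) = 0.120965.
d = 0.250933 + 0.120965 = 0.371898.

0.372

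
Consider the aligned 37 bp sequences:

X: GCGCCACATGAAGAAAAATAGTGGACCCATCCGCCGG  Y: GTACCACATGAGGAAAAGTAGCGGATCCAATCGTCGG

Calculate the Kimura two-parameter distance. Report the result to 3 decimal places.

Of 37 sites, 8 differences are transitions and 1 are transversions, so P = 8/37 ≈ 0.216216 and Q = 1/37 ≈ 0.027027.
Under the Kimura two-parameter model, d = −½ ln(1 − 2P − Q) − ¼ ln(1 − 2Q).
1 − 2P − Q = 0.540541, giving −½ ln(0.540541) = 0.307592.
1 − 2Q = 0.945946, giving −¼ ln(0.945946) = 0.013892.
d = 0.307592 + 0.013892 = 0.321484.

0.321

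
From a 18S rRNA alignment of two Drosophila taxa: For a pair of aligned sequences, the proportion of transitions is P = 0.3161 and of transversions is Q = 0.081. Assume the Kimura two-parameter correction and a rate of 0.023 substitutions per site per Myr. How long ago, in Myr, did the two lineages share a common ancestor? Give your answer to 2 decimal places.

14.54

Under the Kimura two-parameter model, d = −½ ln(1 − 2P − Q) − ¼ ln(1 − 2Q).
1 − 2P − Q = 0.2868, giving −½ ln(0.2868) = 0.624485.
1 − 2Q = 0.838, giving −¼ ln(0.838) = 0.044184.
d = 0.624485 + 0.044184 = 0.668669.
Under a molecular clock d = 2μt, so t = d/(2μ) = 0.668669 / (2 × 0.023) = 14.54 Myr.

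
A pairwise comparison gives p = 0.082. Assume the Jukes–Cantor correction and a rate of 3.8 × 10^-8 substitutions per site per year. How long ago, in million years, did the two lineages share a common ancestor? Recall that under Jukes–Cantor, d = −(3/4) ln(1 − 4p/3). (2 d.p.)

1.14

d = −(3/4) ln(1 − 4p/3) = −0.75 ln(1 − 0.109333) = −0.75 ln(0.890667)
  = −0.75 × (-0.115785) = 0.086839 substitutions/site.
Under a molecular clock d = 2μt, so t = d/(2μ) = 0.086839 / (2 × 3.8 × 10^-8) = 1.14 million years.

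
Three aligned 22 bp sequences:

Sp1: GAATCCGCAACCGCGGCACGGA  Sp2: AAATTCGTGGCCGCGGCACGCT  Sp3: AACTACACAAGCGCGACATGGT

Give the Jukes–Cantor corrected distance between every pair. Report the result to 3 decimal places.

d(Sp1,Sp2) = 0.414, d(Sp1,Sp3) = 0.497, d(Sp2,Sp3) = 0.699

Sp1–Sp2: 7/22 sites differ → p ≈ 0.318182, d = −0.75 ln(1 − 0.424243) = 0.414052 ≈ 0.414.
Sp1–Sp3: 8/22 sites differ → p ≈ 0.363636, d = −0.75 ln(1 − 0.484848) = 0.497470 ≈ 0.497.
Sp2–Sp3: 10/22 sites differ → p ≈ 0.454545, d = −0.75 ln(1 − 0.60606) = 0.698667 ≈ 0.699.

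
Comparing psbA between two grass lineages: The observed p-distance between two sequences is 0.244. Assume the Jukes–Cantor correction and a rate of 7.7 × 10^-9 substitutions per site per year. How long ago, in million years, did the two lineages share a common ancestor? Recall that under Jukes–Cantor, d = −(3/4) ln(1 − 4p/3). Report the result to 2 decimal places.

19.17

d = −(3/4) ln(1 − 4p/3) = −0.75 ln(1 − 0.325333) = −0.75 ln(0.674667)
  = −0.75 × (-0.393536) = 0.295152 substitutions/site.
Under a molecular clock d = 2μt, so t = d/(2μ) = 0.295152 / (2 × 7.7 × 10^-9) = 19.17 million years.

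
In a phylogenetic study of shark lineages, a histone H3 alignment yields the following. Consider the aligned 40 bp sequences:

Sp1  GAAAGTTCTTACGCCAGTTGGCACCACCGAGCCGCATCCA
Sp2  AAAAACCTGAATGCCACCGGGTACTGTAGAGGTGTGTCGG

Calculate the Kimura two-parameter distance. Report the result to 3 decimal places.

Of 40 sites, 15 differences are transitions and 7 are transversions, so P = 15/40 = 0.375 and Q = 7/40 = 0.175.
Under the Kimura two-parameter model, d = −½ ln(1 − 2P − Q) − ¼ ln(1 − 2Q).
1 − 2P − Q = 0.075, giving −½ ln(0.075) = 1.295134.
1 − 2Q = 0.65, giving −¼ ln(0.65) = 0.107696.
d = 1.295134 + 0.107696 = 1.402830.

1.403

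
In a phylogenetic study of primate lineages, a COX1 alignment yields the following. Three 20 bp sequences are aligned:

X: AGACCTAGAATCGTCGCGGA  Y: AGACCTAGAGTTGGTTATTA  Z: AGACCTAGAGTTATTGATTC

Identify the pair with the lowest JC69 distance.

Y and Z

X–Y: 8/20 differ, p = 0.400, d = 0.572.
X–Z: 8/20 differ, p = 0.400, d = 0.572.
Y–Z: 4/20 differ, p = 0.200, d = 0.233.
The smallest distance is between Y and Z.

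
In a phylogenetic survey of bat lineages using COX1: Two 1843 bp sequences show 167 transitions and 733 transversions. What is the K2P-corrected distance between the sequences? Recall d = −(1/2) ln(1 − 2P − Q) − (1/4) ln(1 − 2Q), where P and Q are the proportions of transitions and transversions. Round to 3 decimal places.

0.829

P = 167/1843 ≈ 0.090613 and Q = 733/1843 ≈ 0.397721.
Under the Kimura two-parameter model, d = −½ ln(1 − 2P − Q) − ¼ ln(1 − 2Q).
1 − 2P − Q = 0.421053, giving −½ ln(0.421053) = 0.432498.
1 − 2Q = 0.204558, giving −¼ ln(0.204558) = 0.396726.
d = 0.432498 + 0.396726 = 0.829224.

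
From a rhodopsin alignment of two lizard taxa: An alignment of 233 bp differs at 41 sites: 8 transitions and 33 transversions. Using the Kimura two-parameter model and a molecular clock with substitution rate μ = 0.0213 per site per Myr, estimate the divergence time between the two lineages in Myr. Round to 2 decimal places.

P = 8/233 ≈ 0.034335 and Q = 33/233 ≈ 0.141631.
Under the Kimura two-parameter model, d = −½ ln(1 − 2P − Q) − ¼ ln(1 − 2Q).
1 − 2P − Q = 0.789699, giving −½ ln(0.789699) = 0.118052.
1 − 2Q = 0.716738, giving −¼ ln(0.716738) = 0.083261.
d = 0.118052 + 0.083261 = 0.201313.
Under a molecular clock d = 2μt, so t = d/(2μ) = 0.201313 / (2 × 0.0213) = 4.73 Myr.

4.73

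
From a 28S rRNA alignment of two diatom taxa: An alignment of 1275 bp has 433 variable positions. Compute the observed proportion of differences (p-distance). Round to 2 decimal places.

p = 433/1275 = 0.339607… ≈ 0.34 (to 2 d.p.).

0.34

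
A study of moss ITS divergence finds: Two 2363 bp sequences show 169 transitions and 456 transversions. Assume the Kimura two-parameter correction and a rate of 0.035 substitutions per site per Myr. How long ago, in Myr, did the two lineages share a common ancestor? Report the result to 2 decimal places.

P = 169/2363 ≈ 0.071519 and Q = 456/2363 ≈ 0.192975.
Under the Kimura two-parameter model, d = −½ ln(1 − 2P − Q) − ¼ ln(1 − 2Q).
1 − 2P − Q = 0.663987, giving −½ ln(0.663987) = 0.204746.
1 − 2Q = 0.61405, giving −¼ ln(0.61405) = 0.121920.
d = 0.204746 + 0.121920 = 0.326666.
Under a molecular clock d = 2μt, so t = d/(2μ) = 0.326666 / (2 × 0.035) = 4.67 Myr.

4.67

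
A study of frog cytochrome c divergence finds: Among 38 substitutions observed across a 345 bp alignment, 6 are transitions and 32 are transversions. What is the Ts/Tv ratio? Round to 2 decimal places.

0.19

R = 6/32 = 0.1875 ≈ 0.19 (to 2 d.p.).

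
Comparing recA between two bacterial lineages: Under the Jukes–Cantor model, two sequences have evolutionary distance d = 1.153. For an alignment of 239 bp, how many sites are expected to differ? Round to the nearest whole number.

141

Invert JC69: p = (3/4)(1 − e^(−4d/3)) = 0.75 × (1 − e^(-1.537333)) = 0.75 × (1 − 0.214954) = 0.588785.
Expected differing sites = pL ≈ 0.588785 × 239 = 140.719615 ≈ 141.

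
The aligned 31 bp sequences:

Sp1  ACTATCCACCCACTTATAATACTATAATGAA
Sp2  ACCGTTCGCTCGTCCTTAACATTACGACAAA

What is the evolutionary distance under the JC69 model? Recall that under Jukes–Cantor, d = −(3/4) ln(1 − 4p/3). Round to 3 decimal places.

The sequences differ at 16 of 31 sites, so p = 16/31 ≈ 0.516129.
d = −(3/4) ln(1 − 4p/3) = −0.75 ln(1 − 0.688172) = −0.75 ln(0.311828)
  = −0.75 × (-1.165304) = 0.873978 substitutions/site.

0.874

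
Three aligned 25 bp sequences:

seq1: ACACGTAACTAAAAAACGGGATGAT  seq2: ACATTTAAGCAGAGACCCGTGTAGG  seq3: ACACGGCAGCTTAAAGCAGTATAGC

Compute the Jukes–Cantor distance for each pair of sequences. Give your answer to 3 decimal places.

seq1–seq2: 13/25 sites differ → p = 0.52, d = −0.75 ln(1 − 0.693333) = 0.886495 ≈ 0.886.
seq1–seq3: 12/25 sites differ → p = 0.48, d = −0.75 ln(1 − 0.64) = 0.766238 ≈ 0.766.
seq2–seq3: 11/25 sites differ → p = 0.44, d = −0.75 ln(1 − 0.586667) = 0.662626 ≈ 0.663.

d(seq1,seq2) = 0.886, d(seq1,seq3) = 0.766, d(seq2,seq3) = 0.663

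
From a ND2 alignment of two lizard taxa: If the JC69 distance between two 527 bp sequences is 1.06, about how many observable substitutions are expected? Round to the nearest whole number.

Invert JC69: p = (3/4)(1 − e^(−4d/3)) = 0.75 × (1 − e^(-1.413333)) = 0.75 × (1 − 0.243331) = 0.567502.
Expected differing sites = pL ≈ 0.567502 × 527 = 299.073554 ≈ 299.

299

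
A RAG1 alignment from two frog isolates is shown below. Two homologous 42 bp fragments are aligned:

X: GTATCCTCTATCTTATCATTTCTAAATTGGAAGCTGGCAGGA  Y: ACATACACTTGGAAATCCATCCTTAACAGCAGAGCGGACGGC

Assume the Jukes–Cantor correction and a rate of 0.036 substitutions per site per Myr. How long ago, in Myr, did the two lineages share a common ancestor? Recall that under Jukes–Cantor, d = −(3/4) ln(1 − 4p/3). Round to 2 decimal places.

The sequences differ at 23 of 42 sites, so p = 23/42 ≈ 0.547619.
d = −(3/4) ln(1 − 4p/3) = −0.75 ln(1 − 0.730159) = −0.75 ln(0.269841)
  = −0.75 × (-1.309922) = 0.982442 substitutions/site.
Under a molecular clock d = 2μt, so t = d/(2μ) = 0.982442 / (2 × 0.036) = 13.65 Myr.

13.65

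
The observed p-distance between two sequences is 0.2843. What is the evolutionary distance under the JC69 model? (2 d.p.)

d = −(3/4) ln(1 − 4p/3) = −0.75 ln(1 − 0.379067) = −0.75 ln(0.620933)
  = −0.75 × (-0.476532) = 0.357399 substitutions/site.

0.36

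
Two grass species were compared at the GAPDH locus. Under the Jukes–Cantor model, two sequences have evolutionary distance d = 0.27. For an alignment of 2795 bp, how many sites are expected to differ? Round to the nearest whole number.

Invert JC69: p = (3/4)(1 − e^(−4d/3)) = 0.75 × (1 − e^(-0.36)) = 0.75 × (1 − 0.697676) = 0.226743.
Expected differing sites = pL ≈ 0.226743 × 2795 = 633.746685 ≈ 634.

634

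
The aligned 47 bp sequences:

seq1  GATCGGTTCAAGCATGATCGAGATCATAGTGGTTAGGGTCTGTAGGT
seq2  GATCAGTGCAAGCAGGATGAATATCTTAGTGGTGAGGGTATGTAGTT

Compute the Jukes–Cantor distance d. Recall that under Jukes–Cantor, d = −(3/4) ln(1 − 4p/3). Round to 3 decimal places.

The sequences differ at 10 of 47 sites (5, 8, 15, 19, 20, 22, 26, 34, 40, 46), so p = 10/47 ≈ 0.212766.
d = −(3/4) ln(1 − 4p/3) = −0.75 ln(1 − 0.283688) = −0.75 ln(0.716312)
  = −0.75 × (-0.333639) = 0.250229 substitutions/site.

0.250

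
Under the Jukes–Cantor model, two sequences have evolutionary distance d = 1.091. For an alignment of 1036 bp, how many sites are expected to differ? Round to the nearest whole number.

Invert JC69: p = (3/4)(1 − e^(−4d/3)) = 0.75 × (1 − e^(-1.454667)) = 0.75 × (1 − 0.233478) = 0.574892.
Expected differing sites = pL ≈ 0.574892 × 1036 = 595.588112 ≈ 596.

596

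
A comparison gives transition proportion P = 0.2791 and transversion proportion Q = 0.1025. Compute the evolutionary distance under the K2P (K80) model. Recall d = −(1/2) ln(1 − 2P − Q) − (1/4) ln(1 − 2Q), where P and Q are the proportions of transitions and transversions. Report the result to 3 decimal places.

0.598

Under the Kimura two-parameter model, d = −½ ln(1 − 2P − Q) − ¼ ln(1 − 2Q).
1 − 2P − Q = 0.3393, giving −½ ln(0.3393) = 0.540435.
1 − 2Q = 0.795, giving −¼ ln(0.795) = 0.057353.
d = 0.540435 + 0.057353 = 0.597788.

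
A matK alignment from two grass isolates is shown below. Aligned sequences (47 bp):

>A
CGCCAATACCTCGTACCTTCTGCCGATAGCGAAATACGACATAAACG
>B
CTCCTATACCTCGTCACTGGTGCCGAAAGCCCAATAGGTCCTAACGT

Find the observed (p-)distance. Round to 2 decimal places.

0.32

The sequences differ at 15 of 47 positions.
p = 15/47 = 0.319148… ≈ 0.32 (to 2 d.p.).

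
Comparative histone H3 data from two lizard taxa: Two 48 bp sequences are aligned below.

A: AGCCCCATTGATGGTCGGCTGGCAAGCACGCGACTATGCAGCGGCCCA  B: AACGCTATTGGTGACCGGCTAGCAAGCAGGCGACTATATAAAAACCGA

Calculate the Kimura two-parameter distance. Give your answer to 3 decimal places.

Of 48 sites, 11 differences are transitions and 4 are transversions, so P = 11/48 ≈ 0.229167 and Q = 4/48 ≈ 0.083333.
Under the Kimura two-parameter model, d = −½ ln(1 − 2P − Q) − ¼ ln(1 − 2Q).
1 − 2P − Q = 0.458333, giving −½ ln(0.458333) = 0.390080.
1 − 2Q = 0.833334, giving −¼ ln(0.833334) = 0.045580.
d = 0.390080 + 0.045580 = 0.435660.

0.436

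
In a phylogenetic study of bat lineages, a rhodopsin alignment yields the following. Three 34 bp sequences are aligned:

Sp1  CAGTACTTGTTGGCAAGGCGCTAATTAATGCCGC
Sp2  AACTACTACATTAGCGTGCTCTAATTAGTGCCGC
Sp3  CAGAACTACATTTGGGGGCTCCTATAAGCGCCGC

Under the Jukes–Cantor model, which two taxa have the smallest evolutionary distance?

Sp1–Sp2: 13/34 differ, p = 0.382, d = 0.535.
Sp1–Sp3: 15/34 differ, p = 0.441, d = 0.665.
Sp2–Sp3: 10/34 differ, p = 0.294, d = 0.373.
The smallest distance is between Sp2 and Sp3.

Sp2 and Sp3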